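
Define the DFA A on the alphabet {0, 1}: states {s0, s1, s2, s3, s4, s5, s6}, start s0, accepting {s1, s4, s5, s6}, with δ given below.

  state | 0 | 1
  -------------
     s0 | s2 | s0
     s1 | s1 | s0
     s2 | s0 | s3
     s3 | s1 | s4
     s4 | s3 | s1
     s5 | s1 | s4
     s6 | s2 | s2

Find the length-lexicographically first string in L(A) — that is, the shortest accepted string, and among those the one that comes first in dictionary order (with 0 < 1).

A breadth-first search from s0 reaches an accepting state first via the path s0 → s2 → s3 → s1 on input 010.
No string of length < 3 is accepted (BFS exhausts all shorter strings without reaching an accepting state), and 010 is the lexicographically least accepting string of length 3.

010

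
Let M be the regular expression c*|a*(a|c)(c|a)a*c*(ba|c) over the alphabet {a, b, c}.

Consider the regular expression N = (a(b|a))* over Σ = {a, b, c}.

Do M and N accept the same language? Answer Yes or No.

No

The string c is accepted by M but rejected by N.
So L(M) ≠ L(N).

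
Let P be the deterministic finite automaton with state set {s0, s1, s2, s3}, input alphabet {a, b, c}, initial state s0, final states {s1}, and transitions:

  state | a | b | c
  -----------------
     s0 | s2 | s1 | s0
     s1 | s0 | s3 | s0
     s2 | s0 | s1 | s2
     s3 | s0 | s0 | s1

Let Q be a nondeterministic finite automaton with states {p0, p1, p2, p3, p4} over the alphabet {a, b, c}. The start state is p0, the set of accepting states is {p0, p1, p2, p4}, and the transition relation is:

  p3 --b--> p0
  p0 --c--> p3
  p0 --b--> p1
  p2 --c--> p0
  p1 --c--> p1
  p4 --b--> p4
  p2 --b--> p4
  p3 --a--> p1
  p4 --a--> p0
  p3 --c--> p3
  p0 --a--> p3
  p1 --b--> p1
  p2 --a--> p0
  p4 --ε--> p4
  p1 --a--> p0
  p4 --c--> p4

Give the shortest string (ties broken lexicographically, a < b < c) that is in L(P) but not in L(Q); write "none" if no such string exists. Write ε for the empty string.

Exploring the product automaton P × Q from the start pair (s0, p0), following both machines on each input symbol, reaches 9 state pairs: (s0, p0), (s2, p3), (s1, p1), (s0, p3), (s0, p1), (s1, p0), (s3, p1), (s2, p1), (s2, p0).
P accepts in {s1} and Q accepts in {p0, p1, p2, p4}. The reachable pairs whose P-component is accepting are (s1, p1), (s1, p0); in each of them the Q-component is accepting too, so the product for L(P) \ L(Q) (P-component accepting, Q-component rejecting) has no reachable accepting pair and the difference is empty.
So every string accepted by P is also accepted by Q: L(P) \ L(Q) = ∅ and there is no such string.

none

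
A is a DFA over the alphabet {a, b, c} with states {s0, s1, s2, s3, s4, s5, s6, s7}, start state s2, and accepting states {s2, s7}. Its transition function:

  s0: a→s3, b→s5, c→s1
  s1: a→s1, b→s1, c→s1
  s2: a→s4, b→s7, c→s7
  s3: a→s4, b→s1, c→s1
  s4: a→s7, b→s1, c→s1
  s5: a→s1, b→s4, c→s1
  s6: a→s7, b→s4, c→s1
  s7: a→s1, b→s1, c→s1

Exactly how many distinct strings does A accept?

4

The useful subgraph on states {s2, s4, s7} is acyclic, so L(A) is finite; the longest accepting path visits 3 useful states, giving maximum string length 2.
Counting accepting paths from s2 by length: 1 of length 0, 2 of length 1, 1 of length 2. Total 4.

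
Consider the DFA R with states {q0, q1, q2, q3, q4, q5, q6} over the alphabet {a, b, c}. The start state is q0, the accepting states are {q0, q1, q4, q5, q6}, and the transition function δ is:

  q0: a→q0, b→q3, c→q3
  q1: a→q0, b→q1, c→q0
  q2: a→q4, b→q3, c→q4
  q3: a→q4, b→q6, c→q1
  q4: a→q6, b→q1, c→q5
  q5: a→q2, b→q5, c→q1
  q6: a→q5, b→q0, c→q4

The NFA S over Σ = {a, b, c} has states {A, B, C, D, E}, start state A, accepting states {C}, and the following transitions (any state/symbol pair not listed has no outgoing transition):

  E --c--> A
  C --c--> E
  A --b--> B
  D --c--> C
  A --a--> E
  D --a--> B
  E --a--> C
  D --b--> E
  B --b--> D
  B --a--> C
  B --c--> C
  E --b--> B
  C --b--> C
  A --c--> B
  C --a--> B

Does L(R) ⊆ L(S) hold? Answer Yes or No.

The empty string ε is in L(R) but not in L(S).
So L(R) ⊄ L(S).

No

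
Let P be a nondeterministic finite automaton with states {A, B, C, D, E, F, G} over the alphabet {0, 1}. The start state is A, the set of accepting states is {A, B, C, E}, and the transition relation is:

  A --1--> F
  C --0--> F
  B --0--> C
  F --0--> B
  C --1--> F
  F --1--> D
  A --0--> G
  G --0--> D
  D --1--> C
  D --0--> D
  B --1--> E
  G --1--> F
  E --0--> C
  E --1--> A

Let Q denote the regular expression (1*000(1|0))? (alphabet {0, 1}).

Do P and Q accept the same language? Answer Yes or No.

The string 10 is accepted by P but rejected by Q.
So L(P) ≠ L(Q).

No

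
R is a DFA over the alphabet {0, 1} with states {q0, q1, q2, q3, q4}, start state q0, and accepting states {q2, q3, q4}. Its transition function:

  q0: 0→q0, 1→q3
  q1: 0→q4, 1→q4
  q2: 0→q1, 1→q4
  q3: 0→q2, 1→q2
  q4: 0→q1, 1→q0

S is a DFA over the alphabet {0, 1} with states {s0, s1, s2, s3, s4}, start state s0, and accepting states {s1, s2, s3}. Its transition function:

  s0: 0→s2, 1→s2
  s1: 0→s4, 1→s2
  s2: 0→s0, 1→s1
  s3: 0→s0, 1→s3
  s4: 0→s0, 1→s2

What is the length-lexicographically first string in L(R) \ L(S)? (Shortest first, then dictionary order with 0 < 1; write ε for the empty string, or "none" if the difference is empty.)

The string 10 is accepted by R but not by S.
No shorter string lies in the difference, and 10 is the lexicographically first length-2 string in L(R) \ L(S).

10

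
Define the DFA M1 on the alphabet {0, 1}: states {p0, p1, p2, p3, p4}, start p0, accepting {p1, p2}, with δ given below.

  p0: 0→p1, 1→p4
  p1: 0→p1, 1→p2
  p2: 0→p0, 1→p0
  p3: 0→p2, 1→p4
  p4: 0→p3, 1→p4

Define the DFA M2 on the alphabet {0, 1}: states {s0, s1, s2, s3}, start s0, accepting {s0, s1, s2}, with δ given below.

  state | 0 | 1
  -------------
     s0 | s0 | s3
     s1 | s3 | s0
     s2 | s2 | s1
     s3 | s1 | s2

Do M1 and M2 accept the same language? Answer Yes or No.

No

The string 01 is accepted by M1 but rejected by M2.
So L(M1) ≠ L(M2).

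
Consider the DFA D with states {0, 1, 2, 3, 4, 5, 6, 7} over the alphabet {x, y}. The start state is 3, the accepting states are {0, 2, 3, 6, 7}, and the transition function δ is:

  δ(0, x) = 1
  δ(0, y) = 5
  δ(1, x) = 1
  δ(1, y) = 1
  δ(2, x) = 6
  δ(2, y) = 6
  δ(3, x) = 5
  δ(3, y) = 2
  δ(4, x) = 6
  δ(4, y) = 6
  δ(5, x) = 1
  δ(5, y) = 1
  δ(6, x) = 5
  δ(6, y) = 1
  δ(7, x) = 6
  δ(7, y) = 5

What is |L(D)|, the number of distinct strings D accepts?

The useful subgraph on states {2, 3, 6} is acyclic, so L(D) is finite; the longest accepting path visits 3 useful states, giving maximum string length 2.
Counting accepting paths from 3 by length: 1 of length 0, 1 of length 1, 2 of length 2. Total 4.

4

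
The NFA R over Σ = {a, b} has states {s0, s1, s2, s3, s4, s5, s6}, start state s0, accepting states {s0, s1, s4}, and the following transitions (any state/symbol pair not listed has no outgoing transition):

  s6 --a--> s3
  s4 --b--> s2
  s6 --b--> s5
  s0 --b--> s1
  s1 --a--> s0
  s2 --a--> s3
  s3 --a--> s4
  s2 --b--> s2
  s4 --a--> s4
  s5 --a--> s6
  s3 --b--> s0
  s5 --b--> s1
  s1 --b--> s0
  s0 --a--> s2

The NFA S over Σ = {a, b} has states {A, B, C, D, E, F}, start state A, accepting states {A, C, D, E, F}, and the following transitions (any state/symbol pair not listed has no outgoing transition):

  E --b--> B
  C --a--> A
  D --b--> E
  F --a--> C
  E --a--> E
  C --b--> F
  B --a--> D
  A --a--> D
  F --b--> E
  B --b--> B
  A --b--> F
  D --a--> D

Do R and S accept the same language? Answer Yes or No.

The string bbb is accepted by R but rejected by S.
So L(R) ≠ L(S).

No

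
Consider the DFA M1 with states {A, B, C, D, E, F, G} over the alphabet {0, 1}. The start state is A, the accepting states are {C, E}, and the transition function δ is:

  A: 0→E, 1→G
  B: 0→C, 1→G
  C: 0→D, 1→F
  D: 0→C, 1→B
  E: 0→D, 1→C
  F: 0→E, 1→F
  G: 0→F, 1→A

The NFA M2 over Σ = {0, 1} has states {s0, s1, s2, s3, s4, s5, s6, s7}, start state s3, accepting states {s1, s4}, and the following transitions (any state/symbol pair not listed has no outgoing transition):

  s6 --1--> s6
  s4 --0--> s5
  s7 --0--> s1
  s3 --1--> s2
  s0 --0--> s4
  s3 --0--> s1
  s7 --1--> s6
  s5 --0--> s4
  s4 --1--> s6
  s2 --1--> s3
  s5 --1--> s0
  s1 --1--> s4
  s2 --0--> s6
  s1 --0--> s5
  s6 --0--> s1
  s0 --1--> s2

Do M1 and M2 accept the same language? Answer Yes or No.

Yes

Exploring the product automaton M1 × M2 from the start pair (A, s3), following both machines on each input symbol, reaches 7 state pairs: (A, s3), (E, s1), (G, s2), (D, s5), (C, s4), (F, s6), (B, s0).
M1 accepts in {C, E} and M2 accepts in {s1, s4}. In every reachable pair the two components are either both accepting — (E, s1), (C, s4) — or both non-accepting, so no string is accepted by exactly one of the machines: L(M1) \ L(M2) and L(M2) \ L(M1) are both empty.
Hence every string is accepted by M1 iff it is accepted by M2, and the two languages coincide.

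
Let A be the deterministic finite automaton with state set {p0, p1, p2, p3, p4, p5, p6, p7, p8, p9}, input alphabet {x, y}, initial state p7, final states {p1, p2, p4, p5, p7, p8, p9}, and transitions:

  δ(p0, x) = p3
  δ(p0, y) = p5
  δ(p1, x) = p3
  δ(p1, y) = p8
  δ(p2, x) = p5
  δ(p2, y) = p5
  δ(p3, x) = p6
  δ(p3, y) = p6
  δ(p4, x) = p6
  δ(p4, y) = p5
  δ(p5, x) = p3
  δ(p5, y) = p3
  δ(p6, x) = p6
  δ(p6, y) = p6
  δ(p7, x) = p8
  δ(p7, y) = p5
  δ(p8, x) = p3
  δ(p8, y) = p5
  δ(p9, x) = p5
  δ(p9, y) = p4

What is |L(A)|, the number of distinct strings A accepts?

The useful subgraph on states {p5, p7, p8} is acyclic, so L(A) is finite; the longest accepting path visits 3 useful states, giving maximum string length 2.
Counting accepting paths from p7 by length: 1 of length 0, 2 of length 1, 1 of length 2. Total 4.

4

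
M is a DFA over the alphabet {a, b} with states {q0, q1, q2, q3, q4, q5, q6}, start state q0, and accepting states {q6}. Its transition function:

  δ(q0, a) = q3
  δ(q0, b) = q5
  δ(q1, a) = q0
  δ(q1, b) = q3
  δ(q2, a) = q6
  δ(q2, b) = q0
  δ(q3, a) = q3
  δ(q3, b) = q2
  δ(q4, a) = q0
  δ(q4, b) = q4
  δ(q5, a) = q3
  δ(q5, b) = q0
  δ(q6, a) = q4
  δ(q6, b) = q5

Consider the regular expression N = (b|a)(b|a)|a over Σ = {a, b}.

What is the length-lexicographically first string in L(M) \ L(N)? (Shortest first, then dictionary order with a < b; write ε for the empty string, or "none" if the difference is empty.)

aba

The string aba is accepted by M but not by N.
No shorter string lies in the difference, and aba is the lexicographically first length-3 string in L(M) \ L(N).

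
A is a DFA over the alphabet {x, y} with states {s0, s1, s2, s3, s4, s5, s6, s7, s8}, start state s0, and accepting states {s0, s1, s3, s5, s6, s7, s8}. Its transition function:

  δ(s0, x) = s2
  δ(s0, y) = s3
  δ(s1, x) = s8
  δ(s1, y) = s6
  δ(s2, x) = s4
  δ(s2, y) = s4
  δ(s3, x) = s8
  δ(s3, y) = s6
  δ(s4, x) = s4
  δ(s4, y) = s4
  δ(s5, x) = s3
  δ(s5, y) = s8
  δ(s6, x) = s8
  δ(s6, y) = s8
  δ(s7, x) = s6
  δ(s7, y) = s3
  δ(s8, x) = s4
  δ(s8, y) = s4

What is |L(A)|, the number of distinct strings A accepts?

6

The useful subgraph on states {s0, s3, s6, s8} is acyclic, so L(A) is finite; the longest accepting path visits 4 useful states, giving maximum string length 3.
Counting accepting paths from s0 by length: 1 of length 0, 1 of length 1, 2 of length 2, 2 of length 3. Total 6.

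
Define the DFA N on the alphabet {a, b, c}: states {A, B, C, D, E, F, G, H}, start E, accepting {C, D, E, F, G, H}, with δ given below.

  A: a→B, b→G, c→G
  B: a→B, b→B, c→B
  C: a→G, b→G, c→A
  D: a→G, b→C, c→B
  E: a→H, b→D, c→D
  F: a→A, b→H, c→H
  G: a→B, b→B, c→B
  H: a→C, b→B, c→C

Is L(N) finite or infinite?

The useful states (reachable from E and able to reach an accepting state) are {A, C, D, E, G, H}.
Restricted to these states the transition graph has no cycle, so every accepting path has bounded length and L is finite.

finite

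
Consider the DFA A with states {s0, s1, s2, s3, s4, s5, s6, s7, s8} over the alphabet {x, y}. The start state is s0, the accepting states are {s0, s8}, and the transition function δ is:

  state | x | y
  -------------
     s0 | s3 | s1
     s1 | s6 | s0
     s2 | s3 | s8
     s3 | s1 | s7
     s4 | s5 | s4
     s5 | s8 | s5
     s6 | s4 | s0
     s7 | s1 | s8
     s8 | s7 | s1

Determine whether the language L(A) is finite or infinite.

State s0 is reachable from the start and can reach an accepting state, and it lies on the cycle s0 → s1 → s0.
Traversing that cycle any number of times yields accepted strings of unbounded length, so the language is infinite.

infinite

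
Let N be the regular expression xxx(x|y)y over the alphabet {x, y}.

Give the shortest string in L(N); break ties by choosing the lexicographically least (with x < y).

xxxxy

By inspection of the expression, no string of length less than 5 matches, and xxxxy is the lexicographically first match of length 5.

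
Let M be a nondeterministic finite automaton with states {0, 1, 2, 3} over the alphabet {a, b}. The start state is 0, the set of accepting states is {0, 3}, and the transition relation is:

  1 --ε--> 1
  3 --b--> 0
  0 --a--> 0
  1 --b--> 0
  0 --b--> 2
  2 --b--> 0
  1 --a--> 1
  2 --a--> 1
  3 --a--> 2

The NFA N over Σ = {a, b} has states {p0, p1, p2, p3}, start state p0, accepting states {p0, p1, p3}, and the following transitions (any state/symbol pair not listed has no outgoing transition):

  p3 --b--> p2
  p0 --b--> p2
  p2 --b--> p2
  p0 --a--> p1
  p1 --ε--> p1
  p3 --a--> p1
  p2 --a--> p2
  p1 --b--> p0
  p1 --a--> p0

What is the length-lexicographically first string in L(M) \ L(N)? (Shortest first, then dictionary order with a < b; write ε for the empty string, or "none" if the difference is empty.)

The string bb is accepted by M but not by N.
No shorter string lies in the difference, and bb is the lexicographically first length-2 string in L(M) \ L(N).

bb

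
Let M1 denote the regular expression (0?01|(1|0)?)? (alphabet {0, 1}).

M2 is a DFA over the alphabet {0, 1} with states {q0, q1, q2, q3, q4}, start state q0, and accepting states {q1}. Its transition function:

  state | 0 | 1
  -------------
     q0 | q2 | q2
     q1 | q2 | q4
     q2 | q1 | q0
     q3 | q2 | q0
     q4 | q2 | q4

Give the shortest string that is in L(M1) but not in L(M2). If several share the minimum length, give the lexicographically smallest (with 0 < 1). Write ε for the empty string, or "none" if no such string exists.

ε

The empty string ε is accepted by M1 but not by M2.
Since ε is the unique shortest string, it is the required witness.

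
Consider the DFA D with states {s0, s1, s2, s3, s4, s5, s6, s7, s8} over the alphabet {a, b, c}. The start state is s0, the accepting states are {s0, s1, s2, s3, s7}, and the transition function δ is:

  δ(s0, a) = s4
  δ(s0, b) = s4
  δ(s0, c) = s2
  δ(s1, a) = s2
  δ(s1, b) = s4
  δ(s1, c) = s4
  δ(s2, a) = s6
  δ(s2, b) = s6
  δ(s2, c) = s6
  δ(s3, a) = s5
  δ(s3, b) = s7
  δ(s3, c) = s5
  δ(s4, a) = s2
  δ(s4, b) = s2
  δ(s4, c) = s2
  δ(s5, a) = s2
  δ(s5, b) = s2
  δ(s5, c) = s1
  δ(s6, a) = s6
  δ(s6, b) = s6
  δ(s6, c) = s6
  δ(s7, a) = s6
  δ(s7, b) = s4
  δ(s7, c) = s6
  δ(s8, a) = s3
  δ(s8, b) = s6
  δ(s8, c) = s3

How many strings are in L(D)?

The useful subgraph on states {s0, s2, s4} is acyclic, so L(D) is finite; the longest accepting path visits 3 useful states, giving maximum string length 2.
Counting accepting paths from s0 by length: 1 of length 0, 1 of length 1, 6 of length 2. Total 8.

8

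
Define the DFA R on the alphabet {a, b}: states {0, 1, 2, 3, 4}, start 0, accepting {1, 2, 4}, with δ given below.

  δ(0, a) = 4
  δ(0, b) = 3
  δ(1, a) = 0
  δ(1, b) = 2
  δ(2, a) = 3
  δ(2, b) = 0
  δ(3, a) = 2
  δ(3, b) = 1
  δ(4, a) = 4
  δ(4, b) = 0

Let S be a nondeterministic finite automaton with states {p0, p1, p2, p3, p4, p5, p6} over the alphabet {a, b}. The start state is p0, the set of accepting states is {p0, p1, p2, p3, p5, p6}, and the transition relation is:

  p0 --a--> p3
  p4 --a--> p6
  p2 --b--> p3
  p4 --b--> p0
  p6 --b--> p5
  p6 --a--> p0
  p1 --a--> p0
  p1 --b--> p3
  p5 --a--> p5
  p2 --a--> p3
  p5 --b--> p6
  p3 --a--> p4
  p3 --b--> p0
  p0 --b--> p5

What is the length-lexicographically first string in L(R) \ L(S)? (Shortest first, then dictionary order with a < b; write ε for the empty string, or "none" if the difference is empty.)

The string aa is accepted by R but not by S.
No shorter string lies in the difference, and aa is the lexicographically first length-2 string in L(R) \ L(S).

aa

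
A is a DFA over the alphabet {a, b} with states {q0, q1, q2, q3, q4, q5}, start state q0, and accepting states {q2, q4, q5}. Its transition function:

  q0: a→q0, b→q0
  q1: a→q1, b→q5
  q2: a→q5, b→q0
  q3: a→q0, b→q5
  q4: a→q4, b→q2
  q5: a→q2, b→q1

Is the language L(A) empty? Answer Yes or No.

The states reachable from the start state are {q0}.
None of the accepting states {q2, q4, q5} is reachable, so no string is accepted and L(A) = ∅.

Yes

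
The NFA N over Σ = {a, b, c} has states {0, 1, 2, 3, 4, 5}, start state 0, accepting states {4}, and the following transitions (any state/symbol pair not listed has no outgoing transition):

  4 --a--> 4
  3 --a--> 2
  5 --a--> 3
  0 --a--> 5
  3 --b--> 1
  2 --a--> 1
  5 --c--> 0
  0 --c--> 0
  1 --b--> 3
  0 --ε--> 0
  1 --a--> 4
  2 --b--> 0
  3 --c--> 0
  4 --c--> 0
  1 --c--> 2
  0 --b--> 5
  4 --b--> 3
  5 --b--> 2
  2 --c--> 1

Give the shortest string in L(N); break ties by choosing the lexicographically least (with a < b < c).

A breadth-first search from 0 reaches an accepting state first via the path 0 → 5 → 3 → 1 → 4 on input aaba.
No string of length < 4 is accepted (BFS exhausts all shorter strings without reaching an accepting state), and aaba is the lexicographically least accepting string of length 4.

aaba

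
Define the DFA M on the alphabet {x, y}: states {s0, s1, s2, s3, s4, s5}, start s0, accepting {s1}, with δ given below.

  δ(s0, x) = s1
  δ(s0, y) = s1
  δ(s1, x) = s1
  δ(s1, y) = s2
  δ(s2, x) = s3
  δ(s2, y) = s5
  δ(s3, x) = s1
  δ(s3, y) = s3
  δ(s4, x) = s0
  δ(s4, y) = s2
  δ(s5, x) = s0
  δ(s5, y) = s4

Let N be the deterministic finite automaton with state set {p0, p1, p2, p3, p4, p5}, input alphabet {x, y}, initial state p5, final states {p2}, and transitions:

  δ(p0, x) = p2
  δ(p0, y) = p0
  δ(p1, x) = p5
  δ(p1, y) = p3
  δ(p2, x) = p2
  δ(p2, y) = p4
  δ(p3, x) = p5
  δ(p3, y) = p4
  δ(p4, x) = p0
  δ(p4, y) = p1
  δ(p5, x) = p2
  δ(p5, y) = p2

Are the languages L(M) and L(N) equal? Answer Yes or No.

Exploring the product automaton M × N from the start pair (s0, p5), following both machines on each input symbol, reaches 6 state pairs: (s0, p5), (s1, p2), (s2, p4), (s3, p0), (s5, p1), (s4, p3).
M accepts in {s1} and N accepts in {p2}. In every reachable pair the two components are either both accepting — (s1, p2) — or both non-accepting, so no string is accepted by exactly one of the machines: L(M) \ L(N) and L(N) \ L(M) are both empty.
Hence every string is accepted by M iff it is accepted by N, and the two languages coincide.

Yes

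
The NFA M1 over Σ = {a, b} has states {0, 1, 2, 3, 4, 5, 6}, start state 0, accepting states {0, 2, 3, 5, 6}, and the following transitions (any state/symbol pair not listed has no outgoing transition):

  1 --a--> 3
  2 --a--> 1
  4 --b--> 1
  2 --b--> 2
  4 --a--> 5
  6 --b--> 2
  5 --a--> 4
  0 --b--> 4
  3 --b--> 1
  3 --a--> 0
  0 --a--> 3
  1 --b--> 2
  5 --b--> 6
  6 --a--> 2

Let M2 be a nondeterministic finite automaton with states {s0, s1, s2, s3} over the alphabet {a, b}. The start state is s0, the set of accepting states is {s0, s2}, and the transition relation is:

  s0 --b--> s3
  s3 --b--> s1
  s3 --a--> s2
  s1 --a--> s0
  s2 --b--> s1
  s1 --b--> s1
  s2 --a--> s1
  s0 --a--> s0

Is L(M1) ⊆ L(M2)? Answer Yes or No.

No

The string abb is in L(M1) but not in L(M2).
So L(M1) ⊄ L(M2).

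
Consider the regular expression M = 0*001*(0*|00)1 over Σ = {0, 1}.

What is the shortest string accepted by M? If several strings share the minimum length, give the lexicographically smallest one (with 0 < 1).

By inspection of the expression, no string of length less than 3 matches, and 001 is the lexicographically first match of length 3.

001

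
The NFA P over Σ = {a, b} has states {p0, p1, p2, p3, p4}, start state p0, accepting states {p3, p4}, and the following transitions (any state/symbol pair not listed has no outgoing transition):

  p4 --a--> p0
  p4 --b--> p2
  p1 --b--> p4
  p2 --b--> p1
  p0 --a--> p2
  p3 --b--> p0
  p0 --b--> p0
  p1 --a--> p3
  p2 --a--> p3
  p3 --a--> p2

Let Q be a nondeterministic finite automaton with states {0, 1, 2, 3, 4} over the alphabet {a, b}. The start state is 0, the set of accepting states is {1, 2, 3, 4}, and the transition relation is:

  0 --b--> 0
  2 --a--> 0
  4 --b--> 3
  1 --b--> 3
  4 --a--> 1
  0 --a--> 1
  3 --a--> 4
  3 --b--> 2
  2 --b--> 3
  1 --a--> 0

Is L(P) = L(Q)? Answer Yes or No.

The string aa is accepted by P but rejected by Q.
So L(P) ≠ L(Q).

No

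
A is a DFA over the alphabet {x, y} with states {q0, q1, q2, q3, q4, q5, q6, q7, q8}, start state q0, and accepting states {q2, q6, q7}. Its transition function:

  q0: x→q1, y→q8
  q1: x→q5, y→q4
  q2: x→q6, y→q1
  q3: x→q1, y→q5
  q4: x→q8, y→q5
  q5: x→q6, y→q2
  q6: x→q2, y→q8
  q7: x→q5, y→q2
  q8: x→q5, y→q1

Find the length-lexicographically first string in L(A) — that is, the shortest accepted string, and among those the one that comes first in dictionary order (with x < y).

A breadth-first search from q0 reaches an accepting state first via the path q0 → q1 → q5 → q6 on input xxx.
No string of length < 3 is accepted (BFS exhausts all shorter strings without reaching an accepting state), and xxx is the lexicographically least accepting string of length 3.

xxx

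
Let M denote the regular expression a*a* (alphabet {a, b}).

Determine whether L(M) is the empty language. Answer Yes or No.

The empty string ε matches the expression, so it belongs to L(M).
Since L(M) contains at least one string, it is not empty.

No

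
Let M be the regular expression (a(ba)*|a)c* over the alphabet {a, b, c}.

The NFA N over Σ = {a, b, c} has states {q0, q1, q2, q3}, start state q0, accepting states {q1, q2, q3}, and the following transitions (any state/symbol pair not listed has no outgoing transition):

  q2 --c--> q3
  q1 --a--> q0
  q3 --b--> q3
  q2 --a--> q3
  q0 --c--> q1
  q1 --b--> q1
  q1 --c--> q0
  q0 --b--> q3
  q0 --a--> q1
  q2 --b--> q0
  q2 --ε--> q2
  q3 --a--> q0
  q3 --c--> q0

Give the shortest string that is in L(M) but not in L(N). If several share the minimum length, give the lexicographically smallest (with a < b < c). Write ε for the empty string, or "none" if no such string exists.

The string ac is accepted by M but not by N.
No shorter string lies in the difference, and ac is the lexicographically first length-2 string in L(M) \ L(N).

ac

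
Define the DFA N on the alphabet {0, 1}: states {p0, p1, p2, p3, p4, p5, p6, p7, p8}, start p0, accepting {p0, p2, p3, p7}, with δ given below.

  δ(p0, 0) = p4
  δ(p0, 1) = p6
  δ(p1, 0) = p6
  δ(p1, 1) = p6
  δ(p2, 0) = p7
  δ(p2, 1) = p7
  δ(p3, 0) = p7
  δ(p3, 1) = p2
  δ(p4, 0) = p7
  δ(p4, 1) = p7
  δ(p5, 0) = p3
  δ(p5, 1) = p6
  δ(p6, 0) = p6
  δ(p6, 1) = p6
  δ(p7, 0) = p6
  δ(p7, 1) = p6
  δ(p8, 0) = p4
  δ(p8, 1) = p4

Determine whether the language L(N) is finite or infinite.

finite

The useful states (reachable from p0 and able to reach an accepting state) are {p0, p4, p7}.
Restricted to these states the transition graph has no cycle, so every accepting path has bounded length and L is finite.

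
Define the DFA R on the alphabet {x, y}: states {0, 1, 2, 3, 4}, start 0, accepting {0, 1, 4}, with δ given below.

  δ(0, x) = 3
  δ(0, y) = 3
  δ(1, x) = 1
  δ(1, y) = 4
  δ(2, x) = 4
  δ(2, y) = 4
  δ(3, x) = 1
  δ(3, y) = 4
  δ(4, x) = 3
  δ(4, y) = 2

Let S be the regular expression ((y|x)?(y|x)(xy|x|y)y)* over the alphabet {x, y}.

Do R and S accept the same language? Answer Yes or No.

No

The string xx is accepted by R but rejected by S.
So L(R) ≠ L(S).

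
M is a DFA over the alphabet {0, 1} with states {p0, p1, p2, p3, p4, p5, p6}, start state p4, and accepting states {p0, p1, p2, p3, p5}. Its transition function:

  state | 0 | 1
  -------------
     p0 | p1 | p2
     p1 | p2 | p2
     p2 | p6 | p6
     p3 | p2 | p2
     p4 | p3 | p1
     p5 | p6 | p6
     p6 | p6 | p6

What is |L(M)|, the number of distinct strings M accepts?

The useful subgraph on states {p1, p2, p3, p4} is acyclic, so L(M) is finite; the longest accepting path visits 3 useful states, giving maximum string length 2.
Counting accepting paths from p4 by length: 2 of length 1, 4 of length 2. Total 6.

6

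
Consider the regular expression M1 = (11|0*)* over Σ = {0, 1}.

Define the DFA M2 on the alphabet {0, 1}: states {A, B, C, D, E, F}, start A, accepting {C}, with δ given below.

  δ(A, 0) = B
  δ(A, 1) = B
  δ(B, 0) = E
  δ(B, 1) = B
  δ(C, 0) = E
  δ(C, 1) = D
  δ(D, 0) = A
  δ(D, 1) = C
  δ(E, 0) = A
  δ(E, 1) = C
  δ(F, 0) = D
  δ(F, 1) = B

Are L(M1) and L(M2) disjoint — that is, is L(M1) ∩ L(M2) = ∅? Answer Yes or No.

Converting the expression M1 to a DFA (subset construction, then merging equivalent states) gives the minimal DFA with states {r0, r1, r2}, start state r0, accepting states {r0} and transitions r0: 0→r0, 1→r1; r1: 0→r2, 1→r0; r2: 0→r2, 1→r2.
Exploring the product automaton M1 × M2 from the start pair (r0, A), following both machines on each input symbol, reaches 11 state pairs: (r0, A), (r0, B), (r1, B), (r0, E), (r2, E), (r1, C), (r2, A), (r2, C), (r0, D), (r2, B), (r2, D).
M1 accepts in {r0} and M2 accepts in {C}; no reachable pair has both components accepting, so no string drives both machines to acceptance simultaneously and L(M1) ∩ L(M2) = ∅.
So no string is accepted by both, and the intersection is empty.

Yes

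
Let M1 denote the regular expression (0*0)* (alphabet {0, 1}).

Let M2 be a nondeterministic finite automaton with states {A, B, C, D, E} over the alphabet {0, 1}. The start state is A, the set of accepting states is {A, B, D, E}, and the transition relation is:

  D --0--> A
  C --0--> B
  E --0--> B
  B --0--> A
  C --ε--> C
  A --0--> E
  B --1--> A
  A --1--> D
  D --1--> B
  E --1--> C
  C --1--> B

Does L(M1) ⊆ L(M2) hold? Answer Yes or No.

Converting the expression M1 to a DFA (subset construction, then merging equivalent states) gives the minimal DFA with states {r0, r1}, start state r0, accepting states {r0} and transitions r0: 0→r0, 1→r1; r1: 0→r1, 1→r1.
Exploring the product automaton M1 × M2 from the start pair (r0, A), following both machines on each input symbol, reaches 8 state pairs: (r0, A), (r0, E), (r1, D), (r0, B), (r1, C), (r1, A), (r1, B), (r1, E).
M1 accepts in {r0} and M2 accepts in {A, B, D, E}. The reachable pairs whose M1-component is accepting are (r0, A), (r0, E), (r0, B); in each of them the M2-component is accepting too, so the product for L(M1) \ L(M2) (M1-component accepting, M2-component rejecting) has no reachable accepting pair and the difference is empty.
Hence every string in L(M1) is also in L(M2).

Yes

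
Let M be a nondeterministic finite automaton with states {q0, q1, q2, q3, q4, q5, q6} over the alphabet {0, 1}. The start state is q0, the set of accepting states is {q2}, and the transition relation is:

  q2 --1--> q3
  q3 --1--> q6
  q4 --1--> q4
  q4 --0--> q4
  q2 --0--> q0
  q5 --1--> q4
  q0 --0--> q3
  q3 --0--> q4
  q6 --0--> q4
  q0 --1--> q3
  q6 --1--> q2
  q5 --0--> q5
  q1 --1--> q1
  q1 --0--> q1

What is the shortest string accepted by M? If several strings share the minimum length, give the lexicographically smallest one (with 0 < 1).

011

A breadth-first search from q0 reaches an accepting state first via the path q0 → q3 → q6 → q2 on input 011.
No string of length < 3 is accepted (BFS exhausts all shorter strings without reaching an accepting state), and 011 is the lexicographically least accepting string of length 3.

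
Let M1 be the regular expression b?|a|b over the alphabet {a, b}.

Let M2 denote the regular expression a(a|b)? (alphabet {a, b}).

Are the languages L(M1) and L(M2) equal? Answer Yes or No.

No

The empty string ε is accepted by M1 but rejected by M2.
So L(M1) ≠ L(M2).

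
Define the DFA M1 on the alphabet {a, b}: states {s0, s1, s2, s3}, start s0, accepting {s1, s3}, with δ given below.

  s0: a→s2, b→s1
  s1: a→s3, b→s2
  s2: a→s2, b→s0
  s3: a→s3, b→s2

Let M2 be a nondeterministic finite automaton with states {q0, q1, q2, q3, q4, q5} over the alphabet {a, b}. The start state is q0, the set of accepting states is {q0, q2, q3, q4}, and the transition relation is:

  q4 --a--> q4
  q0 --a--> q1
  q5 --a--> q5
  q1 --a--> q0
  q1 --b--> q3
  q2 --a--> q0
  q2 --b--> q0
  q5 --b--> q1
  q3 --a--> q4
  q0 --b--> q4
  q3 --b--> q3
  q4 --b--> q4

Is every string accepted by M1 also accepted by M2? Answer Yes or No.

Exploring the product automaton M1 × M2 from the start pair (s0, q0), following both machines on each input symbol, reaches 10 state pairs: (s0, q0), (s2, q1), (s1, q4), (s2, q0), (s0, q3), (s3, q4), (s2, q4), (s0, q4), (s1, q3), (s2, q3).
M1 accepts in {s1, s3} and M2 accepts in {q0, q2, q3, q4}. The reachable pairs whose M1-component is accepting are (s1, q4), (s3, q4), (s1, q3); in each of them the M2-component is accepting too, so the product for L(M1) \ L(M2) (M1-component accepting, M2-component rejecting) has no reachable accepting pair and the difference is empty.
Hence every string in L(M1) is also in L(M2).

Yes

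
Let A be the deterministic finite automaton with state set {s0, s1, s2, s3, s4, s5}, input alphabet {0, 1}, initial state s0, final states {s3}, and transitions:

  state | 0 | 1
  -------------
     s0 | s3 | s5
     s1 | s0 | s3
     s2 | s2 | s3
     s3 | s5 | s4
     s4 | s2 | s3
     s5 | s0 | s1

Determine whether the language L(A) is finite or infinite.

infinite

State s2 is reachable from the start and can reach an accepting state, and it lies on the cycle s2 → s2.
Traversing that cycle any number of times yields accepted strings of unbounded length, so the language is infinite.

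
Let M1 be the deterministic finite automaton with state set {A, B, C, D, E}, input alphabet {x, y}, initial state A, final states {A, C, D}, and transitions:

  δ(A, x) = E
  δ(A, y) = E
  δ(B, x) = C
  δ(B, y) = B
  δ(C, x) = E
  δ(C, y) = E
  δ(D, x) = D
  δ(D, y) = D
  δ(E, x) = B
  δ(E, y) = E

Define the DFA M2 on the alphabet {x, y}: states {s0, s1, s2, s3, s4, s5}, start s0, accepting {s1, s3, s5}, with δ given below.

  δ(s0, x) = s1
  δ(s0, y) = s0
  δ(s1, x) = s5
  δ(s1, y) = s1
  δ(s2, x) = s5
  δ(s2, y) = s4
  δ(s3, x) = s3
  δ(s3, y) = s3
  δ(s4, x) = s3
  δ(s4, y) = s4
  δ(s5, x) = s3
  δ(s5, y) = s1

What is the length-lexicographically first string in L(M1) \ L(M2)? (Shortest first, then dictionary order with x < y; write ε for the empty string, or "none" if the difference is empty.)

ε

The empty string ε is accepted by M1 but not by M2.
Since ε is the unique shortest string, it is the required witness.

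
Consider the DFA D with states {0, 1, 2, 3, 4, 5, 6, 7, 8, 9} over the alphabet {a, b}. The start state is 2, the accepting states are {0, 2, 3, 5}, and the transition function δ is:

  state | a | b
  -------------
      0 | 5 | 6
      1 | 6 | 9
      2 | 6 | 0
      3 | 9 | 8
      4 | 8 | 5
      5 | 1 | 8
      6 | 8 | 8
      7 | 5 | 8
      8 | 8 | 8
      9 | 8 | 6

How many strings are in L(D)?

3

The useful subgraph on states {0, 2, 5} is acyclic, so L(D) is finite; the longest accepting path visits 3 useful states, giving maximum string length 2.
Counting accepting paths from 2 by length: 1 of length 0, 1 of length 1, 1 of length 2. Total 3.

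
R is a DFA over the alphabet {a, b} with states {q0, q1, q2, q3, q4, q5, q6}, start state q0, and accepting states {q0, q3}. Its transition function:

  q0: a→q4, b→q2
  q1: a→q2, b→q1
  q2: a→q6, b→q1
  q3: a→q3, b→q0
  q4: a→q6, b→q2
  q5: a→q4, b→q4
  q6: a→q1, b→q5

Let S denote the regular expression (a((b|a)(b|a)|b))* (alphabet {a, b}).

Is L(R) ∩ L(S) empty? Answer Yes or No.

The empty string ε is accepted by both R and S.
Hence L(R) ∩ L(S) ≠ ∅.

No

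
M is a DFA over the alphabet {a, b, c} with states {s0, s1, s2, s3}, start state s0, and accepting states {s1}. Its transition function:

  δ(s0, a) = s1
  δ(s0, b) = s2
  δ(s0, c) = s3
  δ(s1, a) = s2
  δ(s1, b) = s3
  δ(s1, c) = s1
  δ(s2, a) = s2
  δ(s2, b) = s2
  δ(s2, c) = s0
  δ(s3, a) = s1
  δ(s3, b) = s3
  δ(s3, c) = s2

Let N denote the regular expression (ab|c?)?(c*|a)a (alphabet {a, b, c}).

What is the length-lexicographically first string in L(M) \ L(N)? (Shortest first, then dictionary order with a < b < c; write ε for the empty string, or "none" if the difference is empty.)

The string ac is accepted by M but not by N.
No shorter string lies in the difference, and ac is the lexicographically first length-2 string in L(M) \ L(N).

ac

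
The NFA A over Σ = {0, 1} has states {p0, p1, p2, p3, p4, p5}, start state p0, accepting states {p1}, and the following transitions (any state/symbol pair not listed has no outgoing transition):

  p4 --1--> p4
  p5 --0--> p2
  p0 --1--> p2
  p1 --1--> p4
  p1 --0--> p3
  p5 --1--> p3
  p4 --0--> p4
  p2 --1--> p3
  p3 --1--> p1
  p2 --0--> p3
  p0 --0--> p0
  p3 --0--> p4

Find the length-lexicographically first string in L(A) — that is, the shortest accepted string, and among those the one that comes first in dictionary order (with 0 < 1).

101

A breadth-first search from p0 reaches an accepting state first via the path p0 → p2 → p3 → p1 on input 101.
No string of length < 3 is accepted (BFS exhausts all shorter strings without reaching an accepting state), and 101 is the lexicographically least accepting string of length 3.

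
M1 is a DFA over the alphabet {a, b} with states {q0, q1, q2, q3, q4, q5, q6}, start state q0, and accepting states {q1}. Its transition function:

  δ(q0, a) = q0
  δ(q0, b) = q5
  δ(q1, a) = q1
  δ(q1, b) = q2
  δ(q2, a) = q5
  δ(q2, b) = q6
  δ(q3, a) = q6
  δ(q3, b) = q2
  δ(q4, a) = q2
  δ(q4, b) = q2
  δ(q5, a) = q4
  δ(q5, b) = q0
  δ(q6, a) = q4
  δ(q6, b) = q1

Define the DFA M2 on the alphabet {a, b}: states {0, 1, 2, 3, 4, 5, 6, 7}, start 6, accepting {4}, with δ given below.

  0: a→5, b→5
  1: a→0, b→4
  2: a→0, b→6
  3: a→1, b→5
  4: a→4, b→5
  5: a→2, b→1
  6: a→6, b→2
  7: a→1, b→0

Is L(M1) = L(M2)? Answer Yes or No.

Exploring the product automaton M1 × M2 from the start pair (q0, 6), following both machines on each input symbol, reaches 6 state pairs: (q0, 6), (q5, 2), (q4, 0), (q2, 5), (q6, 1), (q1, 4).
M1 accepts in {q1} and M2 accepts in {4}. In every reachable pair the two components are either both accepting — (q1, 4) — or both non-accepting, so no string is accepted by exactly one of the machines: L(M1) \ L(M2) and L(M2) \ L(M1) are both empty.
Hence every string is accepted by M1 iff it is accepted by M2, and the two languages coincide.

Yes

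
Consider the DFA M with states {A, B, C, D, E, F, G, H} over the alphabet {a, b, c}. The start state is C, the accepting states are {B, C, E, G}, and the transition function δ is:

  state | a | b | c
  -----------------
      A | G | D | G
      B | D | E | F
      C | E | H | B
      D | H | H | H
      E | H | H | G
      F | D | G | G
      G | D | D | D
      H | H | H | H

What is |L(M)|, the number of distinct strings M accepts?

8

The useful subgraph on states {B, C, E, F, G} is acyclic, so L(M) is finite; the longest accepting path visits 4 useful states, giving maximum string length 3.
Counting accepting paths from C by length: 1 of length 0, 2 of length 1, 2 of length 2, 3 of length 3. Total 8.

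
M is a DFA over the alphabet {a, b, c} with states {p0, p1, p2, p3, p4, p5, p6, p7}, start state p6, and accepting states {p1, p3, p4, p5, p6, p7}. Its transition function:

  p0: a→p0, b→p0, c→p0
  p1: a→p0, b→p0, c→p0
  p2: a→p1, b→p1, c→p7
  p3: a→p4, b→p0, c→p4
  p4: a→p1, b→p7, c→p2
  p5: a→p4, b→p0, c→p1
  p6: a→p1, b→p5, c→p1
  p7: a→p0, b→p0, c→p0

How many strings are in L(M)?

The useful subgraph on states {p1, p2, p4, p5, p6, p7} is acyclic, so L(M) is finite; the longest accepting path visits 5 useful states, giving maximum string length 4.
Counting accepting paths from p6 by length: 1 of length 0, 3 of length 1, 2 of length 2, 2 of length 3, 3 of length 4. Total 11.

11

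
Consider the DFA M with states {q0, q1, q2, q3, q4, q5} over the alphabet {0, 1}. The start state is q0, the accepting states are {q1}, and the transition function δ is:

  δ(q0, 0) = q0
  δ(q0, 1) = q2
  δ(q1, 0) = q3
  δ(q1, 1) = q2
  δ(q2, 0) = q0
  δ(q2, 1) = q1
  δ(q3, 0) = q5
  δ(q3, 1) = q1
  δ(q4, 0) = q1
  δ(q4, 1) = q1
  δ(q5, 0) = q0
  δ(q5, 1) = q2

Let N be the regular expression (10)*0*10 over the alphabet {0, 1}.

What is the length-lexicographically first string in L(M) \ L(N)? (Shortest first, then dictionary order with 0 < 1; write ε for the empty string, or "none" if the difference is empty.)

The string 11 is accepted by M but not by N.
No shorter string lies in the difference, and 11 is the lexicographically first length-2 string in L(M) \ L(N).

11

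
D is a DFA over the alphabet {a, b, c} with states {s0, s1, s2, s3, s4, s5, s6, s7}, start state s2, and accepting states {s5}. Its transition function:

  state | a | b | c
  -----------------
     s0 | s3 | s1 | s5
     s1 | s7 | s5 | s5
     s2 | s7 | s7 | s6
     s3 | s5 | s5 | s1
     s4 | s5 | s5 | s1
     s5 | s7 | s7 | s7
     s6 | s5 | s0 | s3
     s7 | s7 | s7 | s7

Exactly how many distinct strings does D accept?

The useful subgraph on states {s0, s1, s2, s3, s5, s6} is acyclic, so L(D) is finite; the longest accepting path visits 6 useful states, giving maximum string length 5.
Counting accepting paths from s2 by length: 1 of length 2, 3 of length 3, 6 of length 4, 2 of length 5. Total 12.

12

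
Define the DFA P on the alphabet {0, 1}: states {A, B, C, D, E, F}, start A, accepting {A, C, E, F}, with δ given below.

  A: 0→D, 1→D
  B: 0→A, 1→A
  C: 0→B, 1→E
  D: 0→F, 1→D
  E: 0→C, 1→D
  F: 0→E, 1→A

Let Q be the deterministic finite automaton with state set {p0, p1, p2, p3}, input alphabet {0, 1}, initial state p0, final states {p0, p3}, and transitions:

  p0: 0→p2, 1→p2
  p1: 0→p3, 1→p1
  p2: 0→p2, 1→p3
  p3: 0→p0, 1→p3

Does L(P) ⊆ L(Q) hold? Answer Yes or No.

No

The string 00 is in L(P) but not in L(Q).
So L(P) ⊄ L(Q).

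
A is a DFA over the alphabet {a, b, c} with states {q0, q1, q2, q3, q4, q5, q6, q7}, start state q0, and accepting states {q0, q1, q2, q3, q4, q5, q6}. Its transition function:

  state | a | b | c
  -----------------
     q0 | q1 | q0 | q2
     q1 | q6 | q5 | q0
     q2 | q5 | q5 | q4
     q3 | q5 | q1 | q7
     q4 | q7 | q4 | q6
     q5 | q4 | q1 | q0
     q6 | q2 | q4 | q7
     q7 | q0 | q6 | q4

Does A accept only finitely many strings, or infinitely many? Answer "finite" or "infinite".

State q0 is reachable from the start and can reach an accepting state, and it lies on the cycle q0 → q0.
Traversing that cycle any number of times yields accepted strings of unbounded length, so the language is infinite.

infinite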